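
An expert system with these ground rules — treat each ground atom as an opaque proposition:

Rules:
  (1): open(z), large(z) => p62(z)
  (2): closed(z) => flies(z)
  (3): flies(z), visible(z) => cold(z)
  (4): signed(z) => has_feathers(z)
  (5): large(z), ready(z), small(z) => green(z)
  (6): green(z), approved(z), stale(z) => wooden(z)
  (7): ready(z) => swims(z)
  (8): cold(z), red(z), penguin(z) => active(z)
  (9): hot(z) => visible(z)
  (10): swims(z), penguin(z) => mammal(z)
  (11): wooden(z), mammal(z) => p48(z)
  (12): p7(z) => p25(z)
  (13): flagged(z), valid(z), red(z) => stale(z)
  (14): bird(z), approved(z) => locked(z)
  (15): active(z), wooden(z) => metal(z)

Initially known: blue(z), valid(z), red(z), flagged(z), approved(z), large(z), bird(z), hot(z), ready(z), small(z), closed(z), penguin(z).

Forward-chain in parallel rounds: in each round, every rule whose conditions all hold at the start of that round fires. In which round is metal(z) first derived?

Round 1: (2) [closed(z) => flies(z)]; (5) [large(z), ready(z), small(z) => green(z)]; (7) [ready(z) => swims(z)]; (9) [hot(z) => visible(z)]; (13) [flagged(z), valid(z), red(z) => stale(z)]; (14) [bird(z), approved(z) => locked(z)]. Adds flies(z), green(z), swims(z), visible(z), stale(z), locked(z).
Round 2: (3) [flies(z), visible(z) => cold(z)]; (6) [green(z), approved(z), stale(z) => wooden(z)]; (10) [swims(z), penguin(z) => mammal(z)]. Adds cold(z), wooden(z), mammal(z).
Round 3: (8) [cold(z), red(z), penguin(z) => active(z)]; (11) [wooden(z), mammal(z) => p48(z)]. Adds active(z), p48(z).
Round 4: (15) [active(z), wooden(z) => metal(z)]. Adds metal(z).
metal(z) first appears in round 4.

4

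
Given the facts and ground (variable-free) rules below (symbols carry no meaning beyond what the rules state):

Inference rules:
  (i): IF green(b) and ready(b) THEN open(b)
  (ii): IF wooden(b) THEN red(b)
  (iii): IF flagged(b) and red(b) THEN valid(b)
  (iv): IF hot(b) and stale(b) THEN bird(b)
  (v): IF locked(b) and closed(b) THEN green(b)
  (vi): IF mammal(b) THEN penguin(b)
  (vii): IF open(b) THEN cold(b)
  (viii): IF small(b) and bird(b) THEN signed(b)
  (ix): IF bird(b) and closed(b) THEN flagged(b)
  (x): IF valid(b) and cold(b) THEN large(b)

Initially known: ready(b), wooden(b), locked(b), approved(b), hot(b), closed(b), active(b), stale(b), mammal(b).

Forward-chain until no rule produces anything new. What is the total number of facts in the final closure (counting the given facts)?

Round 1 — (ii), (iv), (v), (vi), derive red(b), bird(b), green(b), penguin(b).
Round 2 — (i), (ix), derive open(b), flagged(b).
Round 3 — (iii), (vii), derive valid(b), cold(b).
Round 4 — (x), derive large(b).
Closure: {active(b), approved(b), bird(b), closed(b), cold(b), flagged(b), green(b), hot(b), large(b), locked(b), mammal(b), open(b), penguin(b), ready(b), red(b), stale(b), valid(b), wooden(b)} — 18 facts.

18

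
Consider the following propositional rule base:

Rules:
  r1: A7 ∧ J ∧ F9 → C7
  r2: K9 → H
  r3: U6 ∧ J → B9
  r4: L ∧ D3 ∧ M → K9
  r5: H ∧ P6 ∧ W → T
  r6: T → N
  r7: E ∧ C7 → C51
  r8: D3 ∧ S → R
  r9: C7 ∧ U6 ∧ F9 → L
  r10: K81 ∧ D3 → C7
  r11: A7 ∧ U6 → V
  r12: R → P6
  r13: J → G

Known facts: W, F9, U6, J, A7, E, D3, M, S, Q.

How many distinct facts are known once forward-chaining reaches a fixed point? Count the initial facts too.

22

Round 1 fires r1, r3, r8, r11, r13, giving C7, B9, R, V, G.
Round 2 fires r7, r9, r12, giving C51, L, P6.
Round 3 fires r4, giving K9.
Round 4 fires r2, giving H.
Round 5 fires r5, giving T.
Round 6 fires r6, giving N.
Closure: {A7, B9, C51, C7, D3, E, F9, G, H, J, K9, L, M, N, P6, Q, R, S, T, U6, V, W} — 22 facts.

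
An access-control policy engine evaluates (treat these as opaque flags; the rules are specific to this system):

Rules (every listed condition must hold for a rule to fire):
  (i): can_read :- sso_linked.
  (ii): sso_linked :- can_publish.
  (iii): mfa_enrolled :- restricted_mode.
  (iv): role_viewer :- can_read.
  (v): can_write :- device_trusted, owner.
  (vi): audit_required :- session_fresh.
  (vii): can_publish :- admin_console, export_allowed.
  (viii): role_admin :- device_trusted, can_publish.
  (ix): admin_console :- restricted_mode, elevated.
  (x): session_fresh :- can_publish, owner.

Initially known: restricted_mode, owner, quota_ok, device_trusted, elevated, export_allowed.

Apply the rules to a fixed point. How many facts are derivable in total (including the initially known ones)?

16

Round 1: (iii) [mfa_enrolled :- restricted_mode.]; (v) [can_write :- device_trusted, owner.]; (ix) [admin_console :- restricted_mode, elevated.]. Adds mfa_enrolled, can_write, admin_console.
Round 2: (vii) [can_publish :- admin_console, export_allowed.]. Adds can_publish.
Round 3: (ii) [sso_linked :- can_publish.]; (viii) [role_admin :- device_trusted, can_publish.]; (x) [session_fresh :- can_publish, owner.]. Adds sso_linked, role_admin, session_fresh.
Round 4: (i) [can_read :- sso_linked.]; (vi) [audit_required :- session_fresh.]. Adds can_read, audit_required.
Round 5: (iv) [role_viewer :- can_read.]. Adds role_viewer.
Closure: {admin_console, audit_required, can_publish, can_read, can_write, device_trusted, elevated, export_allowed, mfa_enrolled, owner, quota_ok, restricted_mode, role_admin, role_viewer, session_fresh, sso_linked} — 16 facts.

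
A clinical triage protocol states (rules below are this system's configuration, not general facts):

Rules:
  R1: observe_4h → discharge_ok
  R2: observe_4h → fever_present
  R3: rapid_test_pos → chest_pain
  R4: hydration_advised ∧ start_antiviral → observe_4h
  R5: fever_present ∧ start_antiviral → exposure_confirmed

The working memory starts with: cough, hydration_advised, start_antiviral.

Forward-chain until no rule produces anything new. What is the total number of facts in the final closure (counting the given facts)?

7

Round 1: R4 [hydration_advised ∧ start_antiviral → observe_4h]. Adds observe_4h.
Round 2: R1 [observe_4h → discharge_ok]; R2 [observe_4h → fever_present]. Adds discharge_ok, fever_present.
Round 3: R5 [fever_present ∧ start_antiviral → exposure_confirmed]. Adds exposure_confirmed.
Closure: {cough, discharge_ok, exposure_confirmed, fever_present, hydration_advised, observe_4h, start_antiviral} — 7 facts.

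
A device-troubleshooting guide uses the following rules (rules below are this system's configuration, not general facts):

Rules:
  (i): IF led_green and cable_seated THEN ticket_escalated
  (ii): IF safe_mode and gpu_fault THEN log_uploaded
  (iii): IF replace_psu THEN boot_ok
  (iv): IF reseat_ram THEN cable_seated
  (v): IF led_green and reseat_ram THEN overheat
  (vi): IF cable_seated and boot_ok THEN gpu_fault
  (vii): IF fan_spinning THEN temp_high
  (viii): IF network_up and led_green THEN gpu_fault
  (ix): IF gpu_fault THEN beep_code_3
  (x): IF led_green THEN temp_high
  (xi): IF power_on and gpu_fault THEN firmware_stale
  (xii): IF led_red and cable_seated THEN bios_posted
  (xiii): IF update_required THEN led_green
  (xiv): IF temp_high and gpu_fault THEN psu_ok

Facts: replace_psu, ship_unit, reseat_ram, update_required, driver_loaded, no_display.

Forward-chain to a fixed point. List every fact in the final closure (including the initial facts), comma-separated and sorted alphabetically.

beep_code_3, boot_ok, cable_seated, driver_loaded, gpu_fault, led_green, no_display, overheat, psu_ok, replace_psu, reseat_ram, ship_unit, temp_high, ticket_escalated, update_required

Round 1: (iii) [IF replace_psu THEN boot_ok]; (iv) [IF reseat_ram THEN cable_seated]; (xiii) [IF update_required THEN led_green]. Adds boot_ok, cable_seated, led_green.
Round 2: (i) [IF led_green and cable_seated THEN ticket_escalated]; (v) [IF led_green and reseat_ram THEN overheat]; (vi) [IF cable_seated and boot_ok THEN gpu_fault]; (x) [IF led_green THEN temp_high]. Adds ticket_escalated, overheat, gpu_fault, temp_high.
Round 3: (ix) [IF gpu_fault THEN beep_code_3]; (xiv) [IF temp_high and gpu_fault THEN psu_ok]. Adds beep_code_3, psu_ok.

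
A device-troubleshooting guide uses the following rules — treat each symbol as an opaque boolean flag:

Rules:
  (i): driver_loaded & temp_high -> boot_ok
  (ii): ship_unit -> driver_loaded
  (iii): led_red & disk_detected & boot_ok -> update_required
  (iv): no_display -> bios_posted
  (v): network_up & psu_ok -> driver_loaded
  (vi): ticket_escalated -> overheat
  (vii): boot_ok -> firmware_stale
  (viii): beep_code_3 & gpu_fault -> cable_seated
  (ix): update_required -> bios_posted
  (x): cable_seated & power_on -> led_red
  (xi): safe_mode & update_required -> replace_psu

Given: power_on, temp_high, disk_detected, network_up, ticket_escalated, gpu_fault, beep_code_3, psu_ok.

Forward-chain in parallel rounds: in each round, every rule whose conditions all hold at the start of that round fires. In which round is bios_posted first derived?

Round 1: (v) [network_up & psu_ok -> driver_loaded]; (vi) [ticket_escalated -> overheat]; (viii) [beep_code_3 & gpu_fault -> cable_seated]. Adds driver_loaded, overheat, cable_seated.
Round 2: (i) [driver_loaded & temp_high -> boot_ok]; (x) [cable_seated & power_on -> led_red]. Adds boot_ok, led_red.
Round 3: (iii) [led_red & disk_detected & boot_ok -> update_required]; (vii) [boot_ok -> firmware_stale]. Adds update_required, firmware_stale.
Round 4: (ix) [update_required -> bios_posted]. Adds bios_posted.
bios_posted first appears in round 4.

4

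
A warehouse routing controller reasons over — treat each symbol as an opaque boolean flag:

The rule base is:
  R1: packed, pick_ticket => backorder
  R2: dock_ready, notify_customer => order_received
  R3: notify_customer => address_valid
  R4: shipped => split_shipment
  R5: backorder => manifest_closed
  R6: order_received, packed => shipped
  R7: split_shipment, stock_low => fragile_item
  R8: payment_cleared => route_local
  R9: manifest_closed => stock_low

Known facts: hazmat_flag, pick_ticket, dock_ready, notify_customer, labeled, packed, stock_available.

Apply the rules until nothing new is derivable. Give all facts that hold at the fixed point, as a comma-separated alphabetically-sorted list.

address_valid, backorder, dock_ready, fragile_item, hazmat_flag, labeled, manifest_closed, notify_customer, order_received, packed, pick_ticket, shipped, split_shipment, stock_available, stock_low

Round 1: R1 [packed, pick_ticket => backorder]; R2 [dock_ready, notify_customer => order_received]; R3 [notify_customer => address_valid]. Adds backorder, order_received, address_valid.
Round 2: R5 [backorder => manifest_closed]; R6 [order_received, packed => shipped]. Adds manifest_closed, shipped.
Round 3: R4 [shipped => split_shipment]; R9 [manifest_closed => stock_low]. Adds split_shipment, stock_low.
Round 4: R7 [split_shipment, stock_low => fragile_item]. Adds fragile_item.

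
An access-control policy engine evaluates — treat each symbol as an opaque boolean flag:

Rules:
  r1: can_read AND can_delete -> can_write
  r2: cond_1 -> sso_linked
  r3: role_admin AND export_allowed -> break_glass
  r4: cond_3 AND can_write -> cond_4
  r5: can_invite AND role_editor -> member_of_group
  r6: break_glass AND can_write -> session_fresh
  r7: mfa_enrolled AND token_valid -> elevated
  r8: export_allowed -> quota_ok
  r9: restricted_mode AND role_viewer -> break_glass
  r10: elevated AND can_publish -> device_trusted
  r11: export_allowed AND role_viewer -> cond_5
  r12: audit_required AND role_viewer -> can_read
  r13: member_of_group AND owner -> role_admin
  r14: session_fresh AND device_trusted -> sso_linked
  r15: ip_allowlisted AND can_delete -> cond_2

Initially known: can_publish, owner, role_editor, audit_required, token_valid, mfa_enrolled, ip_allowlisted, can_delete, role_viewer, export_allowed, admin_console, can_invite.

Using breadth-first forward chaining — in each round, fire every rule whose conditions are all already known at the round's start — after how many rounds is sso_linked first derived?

Round 1: r5 [can_invite AND role_editor -> member_of_group]; r7 [mfa_enrolled AND token_valid -> elevated]; r8 [export_allowed -> quota_ok]; r11 [export_allowed AND role_viewer -> cond_5]; r12 [audit_required AND role_viewer -> can_read]; r15 [ip_allowlisted AND can_delete -> cond_2]. New: member_of_group, elevated, quota_ok, cond_5, can_read, cond_2.
Round 2: r1 [can_read AND can_delete -> can_write]; r10 [elevated AND can_publish -> device_trusted]; r13 [member_of_group AND owner -> role_admin]. New: can_write, device_trusted, role_admin.
Round 3: r3 [role_admin AND export_allowed -> break_glass]. New: break_glass.
Round 4: r6 [break_glass AND can_write -> session_fresh]. New: session_fresh.
Round 5: r14 [session_fresh AND device_trusted -> sso_linked]. New: sso_linked.
sso_linked first appears in round 5.

5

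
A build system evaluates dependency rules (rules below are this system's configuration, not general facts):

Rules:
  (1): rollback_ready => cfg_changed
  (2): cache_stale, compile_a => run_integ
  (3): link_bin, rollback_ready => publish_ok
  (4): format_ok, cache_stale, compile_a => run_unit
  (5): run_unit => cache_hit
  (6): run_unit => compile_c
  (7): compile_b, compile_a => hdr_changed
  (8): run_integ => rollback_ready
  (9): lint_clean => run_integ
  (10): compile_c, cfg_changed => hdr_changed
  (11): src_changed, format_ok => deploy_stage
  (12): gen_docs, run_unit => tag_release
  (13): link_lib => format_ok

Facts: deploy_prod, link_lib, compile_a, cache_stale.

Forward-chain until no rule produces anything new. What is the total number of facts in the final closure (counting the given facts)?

12

Round 1 fires (2), (13), giving run_integ, format_ok.
Round 2 fires (4), (8), giving run_unit, rollback_ready.
Round 3 fires (1), (5), (6), giving cfg_changed, cache_hit, compile_c.
Round 4 fires (10), giving hdr_changed.
Closure: {cache_hit, cache_stale, cfg_changed, compile_a, compile_c, deploy_prod, format_ok, hdr_changed, link_lib, rollback_ready, run_integ, run_unit} — 12 facts.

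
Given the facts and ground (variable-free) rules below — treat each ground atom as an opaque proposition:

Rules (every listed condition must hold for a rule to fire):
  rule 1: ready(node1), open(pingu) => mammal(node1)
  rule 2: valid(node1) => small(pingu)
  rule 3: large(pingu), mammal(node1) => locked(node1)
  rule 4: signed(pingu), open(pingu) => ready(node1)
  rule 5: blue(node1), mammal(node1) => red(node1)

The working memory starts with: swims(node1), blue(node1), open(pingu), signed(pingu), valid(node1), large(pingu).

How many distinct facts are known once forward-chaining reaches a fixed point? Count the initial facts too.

11

Round 1: rule 2 [valid(node1) => small(pingu)]; rule 4 [signed(pingu), open(pingu) => ready(node1)]. Adds small(pingu), ready(node1).
Round 2: rule 1 [ready(node1), open(pingu) => mammal(node1)]. Adds mammal(node1).
Round 3: rule 3 [large(pingu), mammal(node1) => locked(node1)]; rule 5 [blue(node1), mammal(node1) => red(node1)]. Adds locked(node1), red(node1).
Closure: {blue(node1), large(pingu), locked(node1), mammal(node1), open(pingu), ready(node1), red(node1), signed(pingu), small(pingu), swims(node1), valid(node1)} — 11 facts.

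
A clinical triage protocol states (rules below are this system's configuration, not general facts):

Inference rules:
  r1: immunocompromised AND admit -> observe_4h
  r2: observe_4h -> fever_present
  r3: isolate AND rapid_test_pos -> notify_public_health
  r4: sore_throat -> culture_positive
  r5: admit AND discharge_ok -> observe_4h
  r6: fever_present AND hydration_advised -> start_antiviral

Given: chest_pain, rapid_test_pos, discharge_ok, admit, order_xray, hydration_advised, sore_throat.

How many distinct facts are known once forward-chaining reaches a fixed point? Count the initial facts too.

11

Round 1 — r4, r5, derive culture_positive, observe_4h.
Round 2 — r2, derive fever_present.
Round 3 — r6, derive start_antiviral.
Closure: {admit, chest_pain, culture_positive, discharge_ok, fever_present, hydration_advised, observe_4h, order_xray, rapid_test_pos, sore_throat, start_antiviral} — 11 facts.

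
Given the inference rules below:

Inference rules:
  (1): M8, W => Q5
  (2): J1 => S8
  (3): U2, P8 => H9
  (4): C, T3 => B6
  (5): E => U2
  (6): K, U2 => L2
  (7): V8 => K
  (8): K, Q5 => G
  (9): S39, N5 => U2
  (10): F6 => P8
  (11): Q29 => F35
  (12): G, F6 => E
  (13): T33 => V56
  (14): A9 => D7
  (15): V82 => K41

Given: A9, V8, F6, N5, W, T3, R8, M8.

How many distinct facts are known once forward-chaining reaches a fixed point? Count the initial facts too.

17

Round 1: (1) [M8, W => Q5]; (7) [V8 => K]; (10) [F6 => P8]; (14) [A9 => D7]. Adds Q5, K, P8, D7.
Round 2: (8) [K, Q5 => G]. Adds G.
Round 3: (12) [G, F6 => E]. Adds E.
Round 4: (5) [E => U2]. Adds U2.
Round 5: (3) [U2, P8 => H9]; (6) [K, U2 => L2]. Adds H9, L2.
Closure: {A9, D7, E, F6, G, H9, K, L2, M8, N5, P8, Q5, R8, T3, U2, V8, W} — 17 facts.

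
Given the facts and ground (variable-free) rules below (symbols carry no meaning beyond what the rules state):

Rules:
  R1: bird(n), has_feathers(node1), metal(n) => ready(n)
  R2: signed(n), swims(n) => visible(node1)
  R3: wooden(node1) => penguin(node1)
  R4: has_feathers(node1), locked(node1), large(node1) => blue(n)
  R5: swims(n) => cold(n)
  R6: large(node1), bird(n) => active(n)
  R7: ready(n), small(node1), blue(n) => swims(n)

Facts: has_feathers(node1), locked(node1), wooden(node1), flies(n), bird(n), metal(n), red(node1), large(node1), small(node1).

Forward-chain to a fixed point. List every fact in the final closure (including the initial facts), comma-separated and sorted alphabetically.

Round 1 — R1, R3, R4, R6, derive ready(n), penguin(node1), blue(n), active(n).
Round 2 — R7, derive swims(n).
Round 3 — R5, derive cold(n).

active(n), bird(n), blue(n), cold(n), flies(n), has_feathers(node1), large(node1), locked(node1), metal(n), penguin(node1), ready(n), red(node1), small(node1), swims(n), wooden(node1)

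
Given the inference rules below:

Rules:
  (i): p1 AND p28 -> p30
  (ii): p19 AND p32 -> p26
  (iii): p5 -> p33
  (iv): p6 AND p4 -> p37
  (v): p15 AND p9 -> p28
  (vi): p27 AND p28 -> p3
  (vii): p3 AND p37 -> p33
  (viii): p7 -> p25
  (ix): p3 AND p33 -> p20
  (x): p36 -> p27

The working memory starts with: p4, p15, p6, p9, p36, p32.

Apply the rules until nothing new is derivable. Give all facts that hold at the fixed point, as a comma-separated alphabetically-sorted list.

p15, p20, p27, p28, p3, p32, p33, p36, p37, p4, p6, p9

[1] (iv) [p6 AND p4 -> p37]; (v) [p15 AND p9 -> p28]; (x) [p36 -> p27]. ⇒ new: p37, p28, p27.
[2] (vi) [p27 AND p28 -> p3]. ⇒ new: p3.
[3] (vii) [p3 AND p37 -> p33]. ⇒ new: p33.
[4] (ix) [p3 AND p33 -> p20]. ⇒ new: p20.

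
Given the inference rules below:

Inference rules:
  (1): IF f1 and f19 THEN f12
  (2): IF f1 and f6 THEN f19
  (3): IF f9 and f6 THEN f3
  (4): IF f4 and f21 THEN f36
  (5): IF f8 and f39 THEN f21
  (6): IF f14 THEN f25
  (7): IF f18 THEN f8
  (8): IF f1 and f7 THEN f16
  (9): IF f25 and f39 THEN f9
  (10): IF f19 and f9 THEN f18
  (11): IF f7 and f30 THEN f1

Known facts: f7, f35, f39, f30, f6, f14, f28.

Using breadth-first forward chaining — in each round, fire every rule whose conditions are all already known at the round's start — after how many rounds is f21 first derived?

[1] (6) [IF f14 THEN f25]; (11) [IF f7 and f30 THEN f1]. ⇒ new: f25, f1.
[2] (2) [IF f1 and f6 THEN f19]; (8) [IF f1 and f7 THEN f16]; (9) [IF f25 and f39 THEN f9]. ⇒ new: f19, f16, f9.
[3] (1) [IF f1 and f19 THEN f12]; (3) [IF f9 and f6 THEN f3]; (10) [IF f19 and f9 THEN f18]. ⇒ new: f12, f3, f18.
[4] (7) [IF f18 THEN f8]. ⇒ new: f8.
[5] (5) [IF f8 and f39 THEN f21]. ⇒ new: f21.
f21 first appears in round 5.

5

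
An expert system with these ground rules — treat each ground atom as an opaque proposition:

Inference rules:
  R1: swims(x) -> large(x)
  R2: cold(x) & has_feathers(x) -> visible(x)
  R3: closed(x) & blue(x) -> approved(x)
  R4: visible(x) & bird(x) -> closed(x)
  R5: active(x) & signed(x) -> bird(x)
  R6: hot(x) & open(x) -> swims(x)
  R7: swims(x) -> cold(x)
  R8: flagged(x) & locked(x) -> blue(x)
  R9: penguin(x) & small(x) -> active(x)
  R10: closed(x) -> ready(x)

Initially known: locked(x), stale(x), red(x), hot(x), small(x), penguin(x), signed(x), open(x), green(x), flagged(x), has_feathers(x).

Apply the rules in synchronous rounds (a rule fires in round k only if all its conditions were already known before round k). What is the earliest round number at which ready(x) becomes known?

5

[1] R6 [hot(x) & open(x) -> swims(x)]; R8 [flagged(x) & locked(x) -> blue(x)]; R9 [penguin(x) & small(x) -> active(x)]. ⇒ new: swims(x), blue(x), active(x).
[2] R1 [swims(x) -> large(x)]; R5 [active(x) & signed(x) -> bird(x)]; R7 [swims(x) -> cold(x)]. ⇒ new: large(x), bird(x), cold(x).
[3] R2 [cold(x) & has_feathers(x) -> visible(x)]. ⇒ new: visible(x).
[4] R4 [visible(x) & bird(x) -> closed(x)]. ⇒ new: closed(x).
[5] R3 [closed(x) & blue(x) -> approved(x)]; R10 [closed(x) -> ready(x)]. ⇒ new: approved(x), ready(x).
ready(x) first appears in round 5.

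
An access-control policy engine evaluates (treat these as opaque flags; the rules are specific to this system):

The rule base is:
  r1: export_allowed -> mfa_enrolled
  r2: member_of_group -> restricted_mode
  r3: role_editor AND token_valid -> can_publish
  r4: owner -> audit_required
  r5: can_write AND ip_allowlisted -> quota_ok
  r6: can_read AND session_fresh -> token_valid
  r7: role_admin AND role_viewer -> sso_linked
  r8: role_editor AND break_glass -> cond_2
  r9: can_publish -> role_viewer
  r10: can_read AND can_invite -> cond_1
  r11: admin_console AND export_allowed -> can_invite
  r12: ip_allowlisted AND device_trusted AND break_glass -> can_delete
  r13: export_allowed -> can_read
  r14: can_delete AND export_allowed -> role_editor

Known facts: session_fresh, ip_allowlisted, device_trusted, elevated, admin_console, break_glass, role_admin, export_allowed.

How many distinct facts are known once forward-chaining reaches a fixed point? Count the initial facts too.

Round 1: r1 [export_allowed -> mfa_enrolled]; r11 [admin_console AND export_allowed -> can_invite]; r12 [ip_allowlisted AND device_trusted AND break_glass -> can_delete]; r13 [export_allowed -> can_read]. Adds mfa_enrolled, can_invite, can_delete, can_read.
Round 2: r6 [can_read AND session_fresh -> token_valid]; r10 [can_read AND can_invite -> cond_1]; r14 [can_delete AND export_allowed -> role_editor]. Adds token_valid, cond_1, role_editor.
Round 3: r3 [role_editor AND token_valid -> can_publish]; r8 [role_editor AND break_glass -> cond_2]. Adds can_publish, cond_2.
Round 4: r9 [can_publish -> role_viewer]. Adds role_viewer.
Round 5: r7 [role_admin AND role_viewer -> sso_linked]. Adds sso_linked.
Closure: {admin_console, break_glass, can_delete, can_invite, can_publish, can_read, cond_1, cond_2, device_trusted, elevated, export_allowed, ip_allowlisted, mfa_enrolled, role_admin, role_editor, role_viewer, session_fresh, sso_linked, token_valid} — 19 facts.

19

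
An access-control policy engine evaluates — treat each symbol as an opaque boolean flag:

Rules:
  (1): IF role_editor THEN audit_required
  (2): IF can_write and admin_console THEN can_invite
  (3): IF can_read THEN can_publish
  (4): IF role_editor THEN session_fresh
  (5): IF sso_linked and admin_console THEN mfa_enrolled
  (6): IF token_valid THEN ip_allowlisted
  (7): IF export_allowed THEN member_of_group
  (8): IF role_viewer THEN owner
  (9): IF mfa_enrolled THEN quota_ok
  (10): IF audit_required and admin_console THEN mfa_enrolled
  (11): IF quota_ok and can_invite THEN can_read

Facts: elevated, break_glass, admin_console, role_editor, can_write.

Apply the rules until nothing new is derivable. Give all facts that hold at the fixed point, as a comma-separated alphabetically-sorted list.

admin_console, audit_required, break_glass, can_invite, can_publish, can_read, can_write, elevated, mfa_enrolled, quota_ok, role_editor, session_fresh

[1] (1) [IF role_editor THEN audit_required]; (2) [IF can_write and admin_console THEN can_invite]; (4) [IF role_editor THEN session_fresh]. ⇒ new: audit_required, can_invite, session_fresh.
[2] (10) [IF audit_required and admin_console THEN mfa_enrolled]. ⇒ new: mfa_enrolled.
[3] (9) [IF mfa_enrolled THEN quota_ok]. ⇒ new: quota_ok.
[4] (11) [IF quota_ok and can_invite THEN can_read]. ⇒ new: can_read.
[5] (3) [IF can_read THEN can_publish]. ⇒ new: can_publish.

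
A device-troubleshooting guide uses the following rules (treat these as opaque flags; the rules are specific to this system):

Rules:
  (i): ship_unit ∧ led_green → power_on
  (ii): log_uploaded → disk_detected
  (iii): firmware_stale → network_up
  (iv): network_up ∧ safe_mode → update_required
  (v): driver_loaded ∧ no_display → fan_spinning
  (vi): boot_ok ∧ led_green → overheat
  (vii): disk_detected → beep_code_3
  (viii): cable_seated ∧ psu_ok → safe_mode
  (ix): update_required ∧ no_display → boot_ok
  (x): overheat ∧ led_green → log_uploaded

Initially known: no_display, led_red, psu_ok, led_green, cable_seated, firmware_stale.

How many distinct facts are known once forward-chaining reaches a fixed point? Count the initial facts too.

Round 1 — (iii), (viii), derive network_up, safe_mode.
Round 2 — (iv), derive update_required.
Round 3 — (ix), derive boot_ok.
Round 4 — (vi), derive overheat.
Round 5 — (x), derive log_uploaded.
Round 6 — (ii), derive disk_detected.
Round 7 — (vii), derive beep_code_3.
Closure: {beep_code_3, boot_ok, cable_seated, disk_detected, firmware_stale, led_green, led_red, log_uploaded, network_up, no_display, overheat, psu_ok, safe_mode, update_required} — 14 facts.

14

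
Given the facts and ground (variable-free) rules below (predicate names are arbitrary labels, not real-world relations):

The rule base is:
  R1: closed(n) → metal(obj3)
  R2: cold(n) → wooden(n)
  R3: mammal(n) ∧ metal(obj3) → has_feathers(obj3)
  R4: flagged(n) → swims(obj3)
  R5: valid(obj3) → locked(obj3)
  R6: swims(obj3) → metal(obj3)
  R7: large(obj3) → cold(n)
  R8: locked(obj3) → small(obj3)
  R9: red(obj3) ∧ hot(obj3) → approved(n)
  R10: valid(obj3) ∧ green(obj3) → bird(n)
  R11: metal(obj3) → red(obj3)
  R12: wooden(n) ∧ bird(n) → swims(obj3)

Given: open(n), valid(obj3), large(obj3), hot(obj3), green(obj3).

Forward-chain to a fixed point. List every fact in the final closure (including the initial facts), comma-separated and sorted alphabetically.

Round 1 fires R5, R7, R10, giving locked(obj3), cold(n), bird(n).
Round 2 fires R2, R8, giving wooden(n), small(obj3).
Round 3 fires R12, giving swims(obj3).
Round 4 fires R6, giving metal(obj3).
Round 5 fires R11, giving red(obj3).
Round 6 fires R9, giving approved(n).

approved(n), bird(n), cold(n), green(obj3), hot(obj3), large(obj3), locked(obj3), metal(obj3), open(n), red(obj3), small(obj3), swims(obj3), valid(obj3), wooden(n)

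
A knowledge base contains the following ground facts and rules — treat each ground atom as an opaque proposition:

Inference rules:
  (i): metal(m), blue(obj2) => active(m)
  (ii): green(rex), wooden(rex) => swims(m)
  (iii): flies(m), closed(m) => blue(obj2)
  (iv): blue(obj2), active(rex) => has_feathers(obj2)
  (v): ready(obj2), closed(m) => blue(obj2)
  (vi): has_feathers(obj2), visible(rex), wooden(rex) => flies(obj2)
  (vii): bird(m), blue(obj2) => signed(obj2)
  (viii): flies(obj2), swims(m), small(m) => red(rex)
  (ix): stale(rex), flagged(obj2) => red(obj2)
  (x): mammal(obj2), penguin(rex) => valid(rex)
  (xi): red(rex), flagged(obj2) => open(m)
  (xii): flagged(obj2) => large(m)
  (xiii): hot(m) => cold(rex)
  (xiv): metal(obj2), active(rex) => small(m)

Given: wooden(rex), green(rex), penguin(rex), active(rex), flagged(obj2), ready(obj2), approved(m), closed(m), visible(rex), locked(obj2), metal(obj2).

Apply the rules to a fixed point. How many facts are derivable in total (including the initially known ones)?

Round 1: (ii) [green(rex), wooden(rex) => swims(m)]; (v) [ready(obj2), closed(m) => blue(obj2)]; (xii) [flagged(obj2) => large(m)]; (xiv) [metal(obj2), active(rex) => small(m)]. New: swims(m), blue(obj2), large(m), small(m).
Round 2: (iv) [blue(obj2), active(rex) => has_feathers(obj2)]. New: has_feathers(obj2).
Round 3: (vi) [has_feathers(obj2), visible(rex), wooden(rex) => flies(obj2)]. New: flies(obj2).
Round 4: (viii) [flies(obj2), swims(m), small(m) => red(rex)]. New: red(rex).
Round 5: (xi) [red(rex), flagged(obj2) => open(m)]. New: open(m).
Closure: {active(rex), approved(m), blue(obj2), closed(m), flagged(obj2), flies(obj2), green(rex), has_feathers(obj2), large(m), locked(obj2), metal(obj2), open(m), penguin(rex), ready(obj2), red(rex), small(m), swims(m), visible(rex), wooden(rex)} — 19 facts.

19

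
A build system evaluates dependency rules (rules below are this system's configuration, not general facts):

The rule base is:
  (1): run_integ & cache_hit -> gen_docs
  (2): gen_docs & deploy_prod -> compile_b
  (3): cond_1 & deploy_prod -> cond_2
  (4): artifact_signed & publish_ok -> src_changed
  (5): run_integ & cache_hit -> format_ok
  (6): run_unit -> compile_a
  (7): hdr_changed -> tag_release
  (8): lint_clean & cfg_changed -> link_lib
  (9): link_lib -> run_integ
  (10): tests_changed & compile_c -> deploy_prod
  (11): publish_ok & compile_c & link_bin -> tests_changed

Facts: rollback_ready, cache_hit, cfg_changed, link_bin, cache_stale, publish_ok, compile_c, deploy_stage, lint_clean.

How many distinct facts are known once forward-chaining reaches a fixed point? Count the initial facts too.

16

Round 1 — (8), (11), derive link_lib, tests_changed.
Round 2 — (9), (10), derive run_integ, deploy_prod.
Round 3 — (1), (5), derive gen_docs, format_ok.
Round 4 — (2), derive compile_b.
Closure: {cache_hit, cache_stale, cfg_changed, compile_b, compile_c, deploy_prod, deploy_stage, format_ok, gen_docs, link_bin, link_lib, lint_clean, publish_ok, rollback_ready, run_integ, tests_changed} — 16 facts.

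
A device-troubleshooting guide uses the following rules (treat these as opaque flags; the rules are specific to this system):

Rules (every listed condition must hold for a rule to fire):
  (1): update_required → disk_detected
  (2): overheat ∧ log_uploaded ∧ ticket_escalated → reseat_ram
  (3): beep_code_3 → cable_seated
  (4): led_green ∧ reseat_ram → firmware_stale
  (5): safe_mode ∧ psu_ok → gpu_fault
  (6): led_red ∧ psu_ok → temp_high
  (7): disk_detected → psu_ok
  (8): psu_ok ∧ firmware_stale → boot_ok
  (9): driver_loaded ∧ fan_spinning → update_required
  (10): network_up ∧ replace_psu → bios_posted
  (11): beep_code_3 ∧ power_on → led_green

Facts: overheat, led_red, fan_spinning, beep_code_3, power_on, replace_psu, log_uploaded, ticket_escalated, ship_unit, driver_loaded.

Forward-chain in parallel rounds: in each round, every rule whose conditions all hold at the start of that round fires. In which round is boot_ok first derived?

Round 1 fires (2), (3), (9), (11), giving reseat_ram, cable_seated, update_required, led_green.
Round 2 fires (1), (4), giving disk_detected, firmware_stale.
Round 3 fires (7), giving psu_ok.
Round 4 fires (6), (8), giving temp_high, boot_ok.
boot_ok first appears in round 4.

4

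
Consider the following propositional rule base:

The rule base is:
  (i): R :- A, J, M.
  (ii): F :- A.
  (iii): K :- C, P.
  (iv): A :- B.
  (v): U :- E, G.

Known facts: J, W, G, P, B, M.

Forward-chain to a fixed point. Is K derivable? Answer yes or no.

no

[1] (iv) [A :- B.]. ⇒ new: A.
[2] (i) [R :- A, J, M.]; (ii) [F :- A.]. ⇒ new: R, F.
Fixed point reached. K is concluded only by (iii); (iii) needs C (never derived).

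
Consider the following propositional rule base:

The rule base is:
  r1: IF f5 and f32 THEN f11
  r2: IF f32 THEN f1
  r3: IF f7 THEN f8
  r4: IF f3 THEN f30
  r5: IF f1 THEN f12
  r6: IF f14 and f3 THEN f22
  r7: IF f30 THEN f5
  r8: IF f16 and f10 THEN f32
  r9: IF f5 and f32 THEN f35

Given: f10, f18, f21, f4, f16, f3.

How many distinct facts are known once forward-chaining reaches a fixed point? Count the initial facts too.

13

Round 1 — r4, r8, derive f30, f32.
Round 2 — r2, r7, derive f1, f5.
Round 3 — r1, r5, r9, derive f11, f12, f35.
Closure: {f1, f10, f11, f12, f16, f18, f21, f3, f30, f32, f35, f4, f5} — 13 facts.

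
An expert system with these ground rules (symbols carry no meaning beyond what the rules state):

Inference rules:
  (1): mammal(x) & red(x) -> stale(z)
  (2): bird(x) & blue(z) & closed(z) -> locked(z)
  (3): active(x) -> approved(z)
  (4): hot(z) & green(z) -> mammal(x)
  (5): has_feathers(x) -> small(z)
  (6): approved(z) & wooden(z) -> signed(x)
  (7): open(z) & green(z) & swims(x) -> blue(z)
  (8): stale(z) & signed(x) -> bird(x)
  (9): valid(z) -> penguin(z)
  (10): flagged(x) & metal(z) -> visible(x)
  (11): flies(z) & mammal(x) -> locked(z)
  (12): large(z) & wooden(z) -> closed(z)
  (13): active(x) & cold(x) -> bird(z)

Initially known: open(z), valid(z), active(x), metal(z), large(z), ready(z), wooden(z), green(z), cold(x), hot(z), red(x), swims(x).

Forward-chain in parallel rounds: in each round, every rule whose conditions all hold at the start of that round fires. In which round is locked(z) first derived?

4

Round 1 — (3), (4), (7), (9), (12), (13), derive approved(z), mammal(x), blue(z), penguin(z), closed(z), bird(z).
Round 2 — (1), (6), derive stale(z), signed(x).
Round 3 — (8), derive bird(x).
Round 4 — (2), derive locked(z).
locked(z) first appears in round 4.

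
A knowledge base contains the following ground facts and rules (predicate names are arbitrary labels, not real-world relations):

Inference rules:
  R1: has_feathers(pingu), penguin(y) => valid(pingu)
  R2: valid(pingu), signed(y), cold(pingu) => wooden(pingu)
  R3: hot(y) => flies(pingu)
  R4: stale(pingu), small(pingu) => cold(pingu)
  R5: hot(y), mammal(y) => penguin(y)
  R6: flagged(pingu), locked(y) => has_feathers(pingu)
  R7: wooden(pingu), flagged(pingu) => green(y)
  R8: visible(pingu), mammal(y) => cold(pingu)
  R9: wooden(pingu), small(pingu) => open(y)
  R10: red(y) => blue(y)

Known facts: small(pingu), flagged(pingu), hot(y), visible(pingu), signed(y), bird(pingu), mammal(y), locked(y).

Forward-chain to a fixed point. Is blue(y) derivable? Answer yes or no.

Round 1 fires R3, R5, R6, R8, giving flies(pingu), penguin(y), has_feathers(pingu), cold(pingu).
Round 2 fires R1, giving valid(pingu).
Round 3 fires R2, giving wooden(pingu).
Round 4 fires R7, R9, giving green(y), open(y).
Fixed point reached. blue(y) is concluded only by R10; R10 needs red(y) (never derived).

no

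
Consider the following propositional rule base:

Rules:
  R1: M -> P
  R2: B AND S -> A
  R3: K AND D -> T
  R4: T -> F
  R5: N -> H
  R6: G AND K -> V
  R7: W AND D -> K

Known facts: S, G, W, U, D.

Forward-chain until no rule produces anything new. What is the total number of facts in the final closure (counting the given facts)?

Round 1: R7 [W AND D -> K]. Adds K.
Round 2: R3 [K AND D -> T]; R6 [G AND K -> V]. Adds T, V.
Round 3: R4 [T -> F]. Adds F.
Closure: {D, F, G, K, S, T, U, V, W} — 9 facts.

9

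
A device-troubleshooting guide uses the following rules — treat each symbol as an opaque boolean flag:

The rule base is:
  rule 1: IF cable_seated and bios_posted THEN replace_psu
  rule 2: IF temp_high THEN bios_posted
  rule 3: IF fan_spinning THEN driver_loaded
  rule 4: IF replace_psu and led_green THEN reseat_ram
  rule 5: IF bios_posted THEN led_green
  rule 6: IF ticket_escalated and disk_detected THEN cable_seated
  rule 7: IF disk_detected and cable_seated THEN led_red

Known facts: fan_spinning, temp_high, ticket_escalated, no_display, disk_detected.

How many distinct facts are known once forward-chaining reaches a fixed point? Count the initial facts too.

Round 1 fires rule 2, rule 3, rule 6, giving bios_posted, driver_loaded, cable_seated.
Round 2 fires rule 1, rule 5, rule 7, giving replace_psu, led_green, led_red.
Round 3 fires rule 4, giving reseat_ram.
Closure: {bios_posted, cable_seated, disk_detected, driver_loaded, fan_spinning, led_green, led_red, no_display, replace_psu, reseat_ram, temp_high, ticket_escalated} — 12 facts.

12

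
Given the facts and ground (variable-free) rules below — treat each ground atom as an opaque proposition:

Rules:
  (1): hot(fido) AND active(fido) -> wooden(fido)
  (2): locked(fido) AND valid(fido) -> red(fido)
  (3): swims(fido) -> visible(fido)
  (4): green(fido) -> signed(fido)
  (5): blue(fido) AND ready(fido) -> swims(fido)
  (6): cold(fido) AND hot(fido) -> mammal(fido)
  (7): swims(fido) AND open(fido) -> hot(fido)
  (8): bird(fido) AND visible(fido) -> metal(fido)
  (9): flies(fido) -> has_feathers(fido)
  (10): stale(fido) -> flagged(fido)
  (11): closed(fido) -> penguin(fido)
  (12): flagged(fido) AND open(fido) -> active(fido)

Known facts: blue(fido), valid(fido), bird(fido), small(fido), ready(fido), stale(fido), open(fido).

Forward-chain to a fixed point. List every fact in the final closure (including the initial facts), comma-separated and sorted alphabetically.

active(fido), bird(fido), blue(fido), flagged(fido), hot(fido), metal(fido), open(fido), ready(fido), small(fido), stale(fido), swims(fido), valid(fido), visible(fido), wooden(fido)

Round 1: (5) [blue(fido) AND ready(fido) -> swims(fido)]; (10) [stale(fido) -> flagged(fido)]. Adds swims(fido), flagged(fido).
Round 2: (3) [swims(fido) -> visible(fido)]; (7) [swims(fido) AND open(fido) -> hot(fido)]; (12) [flagged(fido) AND open(fido) -> active(fido)]. Adds visible(fido), hot(fido), active(fido).
Round 3: (1) [hot(fido) AND active(fido) -> wooden(fido)]; (8) [bird(fido) AND visible(fido) -> metal(fido)]. Adds wooden(fido), metal(fido).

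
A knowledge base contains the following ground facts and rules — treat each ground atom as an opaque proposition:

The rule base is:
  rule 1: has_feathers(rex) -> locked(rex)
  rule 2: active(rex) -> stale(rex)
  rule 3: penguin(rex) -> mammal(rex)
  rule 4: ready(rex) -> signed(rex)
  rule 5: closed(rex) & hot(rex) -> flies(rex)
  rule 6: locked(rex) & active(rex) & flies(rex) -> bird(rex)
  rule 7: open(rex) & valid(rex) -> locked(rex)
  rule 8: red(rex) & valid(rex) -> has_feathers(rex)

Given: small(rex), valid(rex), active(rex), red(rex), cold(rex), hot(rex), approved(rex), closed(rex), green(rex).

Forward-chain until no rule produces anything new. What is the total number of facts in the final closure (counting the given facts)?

14

[1] rule 2 [active(rex) -> stale(rex)]; rule 5 [closed(rex) & hot(rex) -> flies(rex)]; rule 8 [red(rex) & valid(rex) -> has_feathers(rex)]. ⇒ new: stale(rex), flies(rex), has_feathers(rex).
[2] rule 1 [has_feathers(rex) -> locked(rex)]. ⇒ new: locked(rex).
[3] rule 6 [locked(rex) & active(rex) & flies(rex) -> bird(rex)]. ⇒ new: bird(rex).
Closure: {active(rex), approved(rex), bird(rex), closed(rex), cold(rex), flies(rex), green(rex), has_feathers(rex), hot(rex), locked(rex), red(rex), small(rex), stale(rex), valid(rex)} — 14 facts.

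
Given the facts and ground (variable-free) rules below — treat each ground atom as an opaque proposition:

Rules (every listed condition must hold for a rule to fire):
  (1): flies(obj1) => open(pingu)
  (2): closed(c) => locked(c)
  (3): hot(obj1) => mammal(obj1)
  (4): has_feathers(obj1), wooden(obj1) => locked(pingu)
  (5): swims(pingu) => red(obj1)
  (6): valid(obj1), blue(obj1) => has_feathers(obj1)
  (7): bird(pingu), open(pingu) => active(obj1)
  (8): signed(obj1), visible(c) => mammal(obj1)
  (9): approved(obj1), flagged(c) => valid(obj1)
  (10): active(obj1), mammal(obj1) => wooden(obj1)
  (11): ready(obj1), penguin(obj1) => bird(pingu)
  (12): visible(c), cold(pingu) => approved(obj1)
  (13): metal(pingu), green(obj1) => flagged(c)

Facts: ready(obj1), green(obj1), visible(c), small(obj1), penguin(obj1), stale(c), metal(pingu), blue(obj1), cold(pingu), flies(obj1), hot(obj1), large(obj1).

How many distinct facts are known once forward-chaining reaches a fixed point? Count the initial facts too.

Round 1 — (1), (3), (11), (12), (13), derive open(pingu), mammal(obj1), bird(pingu), approved(obj1), flagged(c).
Round 2 — (7), (9), derive active(obj1), valid(obj1).
Round 3 — (6), (10), derive has_feathers(obj1), wooden(obj1).
Round 4 — (4), derive locked(pingu).
Closure: {active(obj1), approved(obj1), bird(pingu), blue(obj1), cold(pingu), flagged(c), flies(obj1), green(obj1), has_feathers(obj1), hot(obj1), large(obj1), locked(pingu), mammal(obj1), metal(pingu), open(pingu), penguin(obj1), ready(obj1), small(obj1), stale(c), valid(obj1), visible(c), wooden(obj1)} — 22 facts.

22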